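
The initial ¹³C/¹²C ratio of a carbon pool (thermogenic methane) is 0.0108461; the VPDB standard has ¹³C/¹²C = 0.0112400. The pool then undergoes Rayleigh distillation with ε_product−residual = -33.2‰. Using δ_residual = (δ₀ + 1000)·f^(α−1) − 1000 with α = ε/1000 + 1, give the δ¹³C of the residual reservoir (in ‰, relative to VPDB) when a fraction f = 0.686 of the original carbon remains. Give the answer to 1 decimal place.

-22.9‰

δ₀ = (0.0108461/0.0112400 − 1)×1000 = (0.964956 − 1)×1000 = -35.044‰
α − 1 = ε/1000 = -0.0332
f^(α−1) = 0.686^(-0.0332) = 1.012591
δ_res = (-35.044 + 1000) × 1.012591 − 1000 = 977.105 − 1000 = -22.89‰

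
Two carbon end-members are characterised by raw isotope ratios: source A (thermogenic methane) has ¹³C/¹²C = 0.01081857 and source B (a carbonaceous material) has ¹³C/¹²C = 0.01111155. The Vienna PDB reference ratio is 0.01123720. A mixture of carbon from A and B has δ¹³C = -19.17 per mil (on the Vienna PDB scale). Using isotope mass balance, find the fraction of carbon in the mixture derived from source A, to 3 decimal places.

0.306

δ_A = (0.01081857/0.01123720 − 1)×1000 = (0.962746 − 1)×1000 = -37.254 per mil
δ_B = (0.01111155/0.01123720 − 1)×1000 = (0.988818 − 1)×1000 = -11.182 per mil
f_A = (δ_mix − δ_B)/(δ_A − δ_B) = (-19.17 − (-11.182))/(-37.254 − (-11.182))
f_A = -7.988 / -26.072 = 0.3064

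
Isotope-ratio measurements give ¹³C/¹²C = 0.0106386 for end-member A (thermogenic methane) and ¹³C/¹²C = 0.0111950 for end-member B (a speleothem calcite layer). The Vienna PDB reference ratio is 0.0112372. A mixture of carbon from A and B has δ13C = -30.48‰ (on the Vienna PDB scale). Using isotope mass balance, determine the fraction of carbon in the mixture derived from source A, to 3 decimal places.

0.540

δ_A = (0.0106386/0.0112372 − 1)×1000 = (0.946731 − 1)×1000 = -53.269‰
δ_B = (0.0111950/0.0112372 − 1)×1000 = (0.996245 − 1)×1000 = -3.755‰
f_A = (δ_mix − δ_B)/(δ_A − δ_B) = (-30.48 − (-3.755))/(-53.269 − (-3.755))
f_A = -26.725 / -49.514 = 0.5397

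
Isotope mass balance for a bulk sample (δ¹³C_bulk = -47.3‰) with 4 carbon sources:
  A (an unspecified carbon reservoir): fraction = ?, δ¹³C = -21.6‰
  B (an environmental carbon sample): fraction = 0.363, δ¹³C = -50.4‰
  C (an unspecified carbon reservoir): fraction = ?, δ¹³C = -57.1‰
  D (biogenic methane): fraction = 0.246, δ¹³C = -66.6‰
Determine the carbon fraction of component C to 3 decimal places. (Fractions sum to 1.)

0.118

Let f_C and f_A be the unknown fractions; fractions sum to 1 so f_C + f_A = 0.391.
Mass balance: Σ fᵢ·δᵢ = δ_bulk ⇒ f_C·(-57.1) + f_A·(-21.6) = -47.3 − (-34.679) = -12.621
Substitute f_A = 0.391 − f_C:
f_C·(-57.1 − -21.6) = -12.621 − 0.391×(-21.6) = -4.176
f_C = -4.176 / -35.5 = 0.1176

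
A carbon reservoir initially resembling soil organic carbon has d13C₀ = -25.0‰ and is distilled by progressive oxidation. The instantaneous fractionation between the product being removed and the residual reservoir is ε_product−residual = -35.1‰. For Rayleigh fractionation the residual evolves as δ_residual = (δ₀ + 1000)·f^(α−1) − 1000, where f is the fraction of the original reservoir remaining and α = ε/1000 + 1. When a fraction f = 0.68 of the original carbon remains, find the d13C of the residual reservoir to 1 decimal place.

-11.7‰

Rayleigh residual: δ_res = (δ₀ + 1000)·f^(α−1) − 1000
α = ε/1000 + 1 = 0.96490, so α − 1 = -0.03510
f^(α−1) = 0.68^(-0.03510) = 1.013629
δ_res = (-25.0 + 1000) × 1.013629 − 1000 = 988.288 − 1000 = -11.71‰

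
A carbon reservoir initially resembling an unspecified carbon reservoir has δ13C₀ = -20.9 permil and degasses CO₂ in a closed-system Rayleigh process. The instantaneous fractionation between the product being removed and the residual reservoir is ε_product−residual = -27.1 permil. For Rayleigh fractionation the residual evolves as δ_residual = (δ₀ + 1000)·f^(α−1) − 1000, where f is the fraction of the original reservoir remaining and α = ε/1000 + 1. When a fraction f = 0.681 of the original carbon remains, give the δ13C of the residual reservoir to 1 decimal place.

Rayleigh residual: δ_res = (δ₀ + 1000)·f^(α−1) − 1000
α = ε/1000 + 1 = 0.97290, so α − 1 = -0.02710
f^(α−1) = 0.681^(-0.02710) = 1.010466
δ_res = (-20.9 + 1000) × 1.010466 − 1000 = 989.347 − 1000 = -10.65 permil

-10.7 permil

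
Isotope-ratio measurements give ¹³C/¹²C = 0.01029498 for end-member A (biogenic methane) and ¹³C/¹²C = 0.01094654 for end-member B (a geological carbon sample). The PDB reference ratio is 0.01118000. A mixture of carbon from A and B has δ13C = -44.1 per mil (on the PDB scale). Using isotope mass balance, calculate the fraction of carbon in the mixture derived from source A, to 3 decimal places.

0.398

δ_A = (0.01029498/0.01118000 − 1)×1000 = (0.920839 − 1)×1000 = -79.161 per mil
δ_B = (0.01094654/0.01118000 − 1)×1000 = (0.979118 − 1)×1000 = -20.882 per mil
f_A = (δ_mix − δ_B)/(δ_A − δ_B) = (-44.1 − (-20.882))/(-79.161 − (-20.882))
f_A = -23.218 / -58.279 = 0.3984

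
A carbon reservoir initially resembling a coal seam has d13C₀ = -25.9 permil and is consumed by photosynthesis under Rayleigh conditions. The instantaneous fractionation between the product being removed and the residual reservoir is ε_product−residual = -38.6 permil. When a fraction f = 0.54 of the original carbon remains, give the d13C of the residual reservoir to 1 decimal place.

-2.5 permil

Rayleigh residual: δ_res = (δ₀ + 1000)·f^(α−1) − 1000
α = ε/1000 + 1 = 0.96140, so α − 1 = -0.03860
f^(α−1) = 0.54^(-0.03860) = 1.024070
δ_res = (-25.9 + 1000) × 1.024070 − 1000 = 997.546 − 1000 = -2.45 permil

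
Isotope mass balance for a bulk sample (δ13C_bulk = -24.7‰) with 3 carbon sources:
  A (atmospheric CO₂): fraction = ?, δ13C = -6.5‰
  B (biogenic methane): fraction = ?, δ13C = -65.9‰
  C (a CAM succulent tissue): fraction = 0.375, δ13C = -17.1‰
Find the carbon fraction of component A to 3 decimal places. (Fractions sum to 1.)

0.386

Let f_A and f_B be the unknown fractions; fractions sum to 1 so f_A + f_B = 0.625.
Mass balance: Σ fᵢ·δᵢ = δ_bulk ⇒ f_A·(-6.5) + f_B·(-65.9) = -24.7 − (-6.413) = -18.287
Substitute f_B = 0.625 − f_A:
f_A·(-6.5 − -65.9) = -18.287 − 0.625×(-65.9) = 22.900
f_A = 22.900 / 59.4 = 0.3855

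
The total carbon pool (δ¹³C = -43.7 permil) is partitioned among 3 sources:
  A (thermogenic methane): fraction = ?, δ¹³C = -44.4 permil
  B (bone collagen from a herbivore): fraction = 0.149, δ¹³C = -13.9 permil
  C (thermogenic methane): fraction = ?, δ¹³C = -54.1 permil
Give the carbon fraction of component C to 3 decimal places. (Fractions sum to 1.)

Let f_C and f_A be the unknown fractions; fractions sum to 1 so f_C + f_A = 0.851.
Mass balance: Σ fᵢ·δᵢ = δ_bulk ⇒ f_C·(-54.1) + f_A·(-44.4) = -43.7 − (-2.071) = -41.629
Substitute f_A = 0.851 − f_C:
f_C·(-54.1 − -44.4) = -41.629 − 0.851×(-44.4) = -3.845
f_C = -3.845 / -9.7 = 0.3963

0.396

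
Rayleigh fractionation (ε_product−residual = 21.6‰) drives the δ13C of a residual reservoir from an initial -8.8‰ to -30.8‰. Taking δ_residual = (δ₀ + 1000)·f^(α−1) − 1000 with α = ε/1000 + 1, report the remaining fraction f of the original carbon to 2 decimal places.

0.35

α − 1 = ε/1000 = 0.0216
(δ_res + 1000)/(δ₀ + 1000) = (-30.8 + 1000)/(-8.8 + 1000) = 969.2/991.2 = 0.977805
f = 0.977805^(1/0.0216) = exp(ln(0.977805)/0.0216) = exp(-0.02245/0.0216)
f = exp(-1.0391) = 0.3538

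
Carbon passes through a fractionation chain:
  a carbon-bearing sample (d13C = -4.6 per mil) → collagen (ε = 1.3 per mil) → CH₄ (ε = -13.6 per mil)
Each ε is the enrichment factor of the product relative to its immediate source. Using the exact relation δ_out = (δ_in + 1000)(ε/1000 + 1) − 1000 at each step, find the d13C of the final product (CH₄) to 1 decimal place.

-16.9 per mil

step 1: δ = (-4.60 + 1000)·(1.3/1000 + 1) − 1000 = -3.31 per mil
step 2: δ = (-3.31 + 1000)·(-13.6/1000 + 1) − 1000 = -16.86 per mil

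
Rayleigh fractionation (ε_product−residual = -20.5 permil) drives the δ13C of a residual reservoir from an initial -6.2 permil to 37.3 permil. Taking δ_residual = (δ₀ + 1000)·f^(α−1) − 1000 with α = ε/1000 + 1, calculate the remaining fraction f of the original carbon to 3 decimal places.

α − 1 = ε/1000 = -0.0205
(δ_res + 1000)/(δ₀ + 1000) = (37.3 + 1000)/(-6.2 + 1000) = 1037.3/993.8 = 1.043771
f = 1.043771^(1/-0.0205) = exp(ln(1.043771)/-0.0205) = exp(0.04284/-0.0205)
f = exp(-2.0898) = 0.1237

0.124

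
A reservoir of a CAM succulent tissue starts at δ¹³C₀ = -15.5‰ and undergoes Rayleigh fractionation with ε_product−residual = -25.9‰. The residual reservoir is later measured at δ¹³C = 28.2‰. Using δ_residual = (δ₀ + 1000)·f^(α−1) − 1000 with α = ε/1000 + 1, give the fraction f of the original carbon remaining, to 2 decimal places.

0.19

α − 1 = ε/1000 = -0.0259
(δ_res + 1000)/(δ₀ + 1000) = (28.2 + 1000)/(-15.5 + 1000) = 1028.2/984.5 = 1.044388
f = 1.044388^(1/-0.0259) = exp(ln(1.044388)/-0.0259) = exp(0.04343/-0.0259)
f = exp(-1.6769) = 0.1870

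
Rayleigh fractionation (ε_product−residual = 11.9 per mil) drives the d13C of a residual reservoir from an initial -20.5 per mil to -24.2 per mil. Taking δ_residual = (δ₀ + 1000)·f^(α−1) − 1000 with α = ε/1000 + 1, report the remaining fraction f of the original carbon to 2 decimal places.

α − 1 = ε/1000 = 0.0119
(δ_res + 1000)/(δ₀ + 1000) = (-24.2 + 1000)/(-20.5 + 1000) = 975.8/979.5 = 0.996223
f = 0.996223^(1/0.0119) = exp(ln(0.996223)/0.0119) = exp(-0.00378/0.0119)
f = exp(-0.3180) = 0.7276

0.73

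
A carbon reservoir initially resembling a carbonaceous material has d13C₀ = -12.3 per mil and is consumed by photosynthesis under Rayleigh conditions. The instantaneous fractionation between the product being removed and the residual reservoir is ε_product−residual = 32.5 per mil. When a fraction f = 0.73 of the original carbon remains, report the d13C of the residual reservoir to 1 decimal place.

-22.4 per mil

Rayleigh residual: δ_res = (δ₀ + 1000)·f^(α−1) − 1000
α = ε/1000 + 1 = 1.03250, so α − 1 = 0.03250
f^(α−1) = 0.73^(0.03250) = 0.989824
δ_res = (-12.3 + 1000) × 0.989824 − 1000 = 977.649 − 1000 = -22.35 per mil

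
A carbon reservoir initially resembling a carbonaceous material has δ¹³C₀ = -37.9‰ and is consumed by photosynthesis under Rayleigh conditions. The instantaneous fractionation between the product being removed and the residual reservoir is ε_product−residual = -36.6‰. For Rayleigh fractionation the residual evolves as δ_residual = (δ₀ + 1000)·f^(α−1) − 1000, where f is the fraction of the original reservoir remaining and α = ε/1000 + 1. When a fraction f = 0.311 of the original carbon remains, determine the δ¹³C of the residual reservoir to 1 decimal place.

4.1‰

Rayleigh residual: δ_res = (δ₀ + 1000)·f^(α−1) − 1000
α = ε/1000 + 1 = 0.96340, so α − 1 = -0.03660
f^(α−1) = 0.311^(-0.03660) = 1.043674
δ_res = (-37.9 + 1000) × 1.043674 − 1000 = 1004.119 − 1000 = 4.12‰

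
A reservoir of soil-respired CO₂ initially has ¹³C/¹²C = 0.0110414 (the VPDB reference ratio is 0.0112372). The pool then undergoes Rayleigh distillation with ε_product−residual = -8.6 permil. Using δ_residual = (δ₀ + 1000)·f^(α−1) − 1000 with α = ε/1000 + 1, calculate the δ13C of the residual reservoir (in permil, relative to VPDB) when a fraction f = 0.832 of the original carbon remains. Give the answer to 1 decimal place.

δ₀ = (0.0110414/0.0112372 − 1)×1000 = (0.982576 − 1)×1000 = -17.424 permil
α − 1 = ε/1000 = -0.0086
f^(α−1) = 0.832^(-0.0086) = 1.001583
δ_res = (-17.424 + 1000) × 1.001583 − 1000 = 984.131 − 1000 = -15.87 permil

-15.9 permil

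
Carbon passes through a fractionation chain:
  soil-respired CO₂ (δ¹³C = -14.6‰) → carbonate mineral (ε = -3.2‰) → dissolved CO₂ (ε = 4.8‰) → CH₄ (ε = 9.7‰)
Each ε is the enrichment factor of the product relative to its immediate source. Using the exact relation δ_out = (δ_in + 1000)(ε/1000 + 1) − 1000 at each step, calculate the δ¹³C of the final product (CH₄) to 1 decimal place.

step 1: δ = (-14.60 + 1000)·(-3.2/1000 + 1) − 1000 = -17.75‰
step 2: δ = (-17.75 + 1000)·(4.8/1000 + 1) − 1000 = -13.04‰
step 3: δ = (-13.04 + 1000)·(9.7/1000 + 1) − 1000 = -3.46‰

-3.5‰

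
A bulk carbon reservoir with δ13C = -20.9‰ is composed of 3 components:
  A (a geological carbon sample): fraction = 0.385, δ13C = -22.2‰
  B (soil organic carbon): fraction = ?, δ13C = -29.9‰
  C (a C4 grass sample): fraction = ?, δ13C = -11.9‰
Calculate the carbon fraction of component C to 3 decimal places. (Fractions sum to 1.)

Let f_C and f_B be the unknown fractions; fractions sum to 1 so f_C + f_B = 0.615.
Mass balance: Σ fᵢ·δᵢ = δ_bulk ⇒ f_C·(-11.9) + f_B·(-29.9) = -20.9 − (-8.547) = -12.353
Substitute f_B = 0.615 − f_C:
f_C·(-11.9 − -29.9) = -12.353 − 0.615×(-29.9) = 6.036
f_C = 6.036 / 18.0 = 0.3353

0.335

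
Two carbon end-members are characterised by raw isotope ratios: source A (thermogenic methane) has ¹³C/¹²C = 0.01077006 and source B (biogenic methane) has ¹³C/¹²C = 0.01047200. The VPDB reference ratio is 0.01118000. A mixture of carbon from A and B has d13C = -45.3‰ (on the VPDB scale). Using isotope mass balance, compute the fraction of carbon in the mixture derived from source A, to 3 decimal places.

δ_A = (0.01077006/0.01118000 − 1)×1000 = (0.963333 − 1)×1000 = -36.667‰
δ_B = (0.01047200/0.01118000 − 1)×1000 = (0.936673 − 1)×1000 = -63.327‰
f_A = (δ_mix − δ_B)/(δ_A − δ_B) = (-45.3 − (-63.327))/(-36.667 − (-63.327))
f_A = 18.027 / 26.660 = 0.6762

0.676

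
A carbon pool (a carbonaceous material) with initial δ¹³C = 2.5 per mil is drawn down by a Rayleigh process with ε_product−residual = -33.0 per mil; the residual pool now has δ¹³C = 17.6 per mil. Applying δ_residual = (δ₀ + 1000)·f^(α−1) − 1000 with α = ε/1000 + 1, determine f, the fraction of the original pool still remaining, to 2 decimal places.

0.64

α − 1 = ε/1000 = -0.0330
(δ_res + 1000)/(δ₀ + 1000) = (17.6 + 1000)/(2.5 + 1000) = 1017.6/1002.5 = 1.015062
f = 1.015062^(1/-0.0330) = exp(ln(1.015062)/-0.0330) = exp(0.01495/-0.0330)
f = exp(-0.4530) = 0.6357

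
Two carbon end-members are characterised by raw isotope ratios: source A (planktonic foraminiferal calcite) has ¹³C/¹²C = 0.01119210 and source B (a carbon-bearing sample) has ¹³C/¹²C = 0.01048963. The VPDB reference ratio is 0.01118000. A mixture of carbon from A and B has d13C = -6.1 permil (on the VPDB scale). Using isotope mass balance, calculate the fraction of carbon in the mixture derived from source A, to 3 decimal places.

0.886

δ_A = (0.01119210/0.01118000 − 1)×1000 = (1.001082 − 1)×1000 = 1.082 permil
δ_B = (0.01048963/0.01118000 − 1)×1000 = (0.938250 − 1)×1000 = -61.750 permil
f_A = (δ_mix − δ_B)/(δ_A − δ_B) = (-6.1 − (-61.750))/(1.082 − (-61.750))
f_A = 55.650 / 62.833 = 0.8857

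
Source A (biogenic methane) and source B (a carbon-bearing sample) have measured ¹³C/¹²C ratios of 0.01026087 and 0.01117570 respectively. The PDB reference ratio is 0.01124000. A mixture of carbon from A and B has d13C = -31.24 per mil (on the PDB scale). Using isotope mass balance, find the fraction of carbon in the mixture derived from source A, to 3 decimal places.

δ_A = (0.01026087/0.01124000 − 1)×1000 = (0.912889 − 1)×1000 = -87.111 per mil
δ_B = (0.01117570/0.01124000 − 1)×1000 = (0.994279 − 1)×1000 = -5.721 per mil
f_A = (δ_mix − δ_B)/(δ_A − δ_B) = (-31.24 − (-5.721))/(-87.111 − (-5.721))
f_A = -25.519 / -81.391 = 0.3135

0.314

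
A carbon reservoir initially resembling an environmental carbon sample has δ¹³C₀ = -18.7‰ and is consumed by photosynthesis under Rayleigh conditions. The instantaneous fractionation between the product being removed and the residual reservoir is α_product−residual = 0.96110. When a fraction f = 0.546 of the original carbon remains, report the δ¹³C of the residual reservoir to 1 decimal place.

4.7‰

Rayleigh residual: δ_res = (δ₀ + 1000)·f^(α−1) − 1000
α − 1 = -0.03890
f^(α−1) = 0.546^(-0.03890) = 1.023819
δ_res = (-18.7 + 1000) × 1.023819 − 1000 = 1004.674 − 1000 = 4.67‰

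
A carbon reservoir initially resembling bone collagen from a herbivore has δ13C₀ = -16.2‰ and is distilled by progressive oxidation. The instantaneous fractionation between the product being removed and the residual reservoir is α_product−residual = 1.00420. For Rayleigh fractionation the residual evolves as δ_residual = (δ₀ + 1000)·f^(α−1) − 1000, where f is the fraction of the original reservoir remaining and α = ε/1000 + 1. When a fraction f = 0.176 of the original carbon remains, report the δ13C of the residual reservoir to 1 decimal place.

Rayleigh residual: δ_res = (δ₀ + 1000)·f^(α−1) − 1000
α − 1 = 0.00420
f^(α−1) = 0.176^(0.00420) = 0.992730
δ_res = (-16.2 + 1000) × 0.992730 − 1000 = 976.648 − 1000 = -23.35‰

-23.4‰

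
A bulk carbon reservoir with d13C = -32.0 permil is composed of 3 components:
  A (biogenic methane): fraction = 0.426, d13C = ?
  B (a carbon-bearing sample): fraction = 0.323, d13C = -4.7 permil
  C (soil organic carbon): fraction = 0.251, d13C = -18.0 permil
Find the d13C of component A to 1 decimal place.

Isotope mass balance: δ_bulk = Σ fᵢ·δᵢ.
-32.0 = 0.426×δ_A + 0.323×(-4.7) + 0.251×(-18.0)
0.426·δ_A = -32.0 − (-6.036) = -25.964
δ_A = -25.964 / 0.426 = -60.95 permil

-60.9 permil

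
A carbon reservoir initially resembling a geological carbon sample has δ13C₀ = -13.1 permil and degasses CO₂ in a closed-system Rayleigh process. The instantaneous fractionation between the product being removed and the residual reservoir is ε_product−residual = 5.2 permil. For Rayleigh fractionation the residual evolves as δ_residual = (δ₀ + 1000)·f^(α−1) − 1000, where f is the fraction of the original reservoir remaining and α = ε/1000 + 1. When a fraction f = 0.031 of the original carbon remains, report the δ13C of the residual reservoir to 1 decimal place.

Rayleigh residual: δ_res = (δ₀ + 1000)·f^(α−1) − 1000
α = ε/1000 + 1 = 1.00520, so α − 1 = 0.00520
f^(α−1) = 0.031^(0.00520) = 0.982099
δ_res = (-13.1 + 1000) × 0.982099 − 1000 = 969.233 − 1000 = -30.77 permil

-30.8 permil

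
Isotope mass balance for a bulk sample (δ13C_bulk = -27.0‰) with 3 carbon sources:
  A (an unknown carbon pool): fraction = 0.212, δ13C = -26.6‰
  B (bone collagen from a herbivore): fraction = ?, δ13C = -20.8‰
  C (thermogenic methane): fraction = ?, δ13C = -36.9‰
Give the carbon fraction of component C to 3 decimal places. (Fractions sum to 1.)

0.309

Let f_C and f_B be the unknown fractions; fractions sum to 1 so f_C + f_B = 0.788.
Mass balance: Σ fᵢ·δᵢ = δ_bulk ⇒ f_C·(-36.9) + f_B·(-20.8) = -27.0 − (-5.639) = -21.361
Substitute f_B = 0.788 − f_C:
f_C·(-36.9 − -20.8) = -21.361 − 0.788×(-20.8) = -4.970
f_C = -4.970 / -16.1 = 0.3087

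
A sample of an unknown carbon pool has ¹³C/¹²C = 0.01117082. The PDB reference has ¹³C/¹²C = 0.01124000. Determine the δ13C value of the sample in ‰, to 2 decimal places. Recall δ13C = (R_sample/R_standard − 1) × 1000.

-6.15‰

δ13C = (R_sample / R_standard − 1) × 1000
R_sample / R_standard = 0.01117082 / 0.01124000 = 0.993845
δ13C = (0.993845 − 1) × 1000 = -6.155‰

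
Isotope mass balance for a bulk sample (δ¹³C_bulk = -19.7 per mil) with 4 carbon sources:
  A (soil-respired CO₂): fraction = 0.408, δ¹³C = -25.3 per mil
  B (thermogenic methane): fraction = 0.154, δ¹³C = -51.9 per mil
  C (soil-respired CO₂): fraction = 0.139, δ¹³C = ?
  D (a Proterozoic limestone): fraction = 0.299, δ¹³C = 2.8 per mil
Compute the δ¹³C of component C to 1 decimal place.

Isotope mass balance: δ_bulk = Σ fᵢ·δᵢ.
-19.7 = 0.408×(-25.3) + 0.154×(-51.9) + 0.139×δ_C + 0.299×(2.8)
0.139·δ_C = -19.7 − (-17.478) = -2.222
δ_C = -2.222 / 0.139 = -15.99 per mil

-16.0 per mil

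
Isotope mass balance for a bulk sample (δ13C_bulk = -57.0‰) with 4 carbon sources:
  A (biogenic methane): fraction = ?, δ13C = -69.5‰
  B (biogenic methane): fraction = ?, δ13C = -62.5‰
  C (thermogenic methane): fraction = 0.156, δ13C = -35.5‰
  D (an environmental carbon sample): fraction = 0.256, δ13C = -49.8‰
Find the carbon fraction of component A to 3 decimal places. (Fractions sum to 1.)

0.280

Let f_A and f_B be the unknown fractions; fractions sum to 1 so f_A + f_B = 0.588.
Mass balance: Σ fᵢ·δᵢ = δ_bulk ⇒ f_A·(-69.5) + f_B·(-62.5) = -57.0 − (-18.287) = -38.713
Substitute f_B = 0.588 − f_A:
f_A·(-69.5 − -62.5) = -38.713 − 0.588×(-62.5) = -1.963
f_A = -1.963 / -7.0 = 0.2805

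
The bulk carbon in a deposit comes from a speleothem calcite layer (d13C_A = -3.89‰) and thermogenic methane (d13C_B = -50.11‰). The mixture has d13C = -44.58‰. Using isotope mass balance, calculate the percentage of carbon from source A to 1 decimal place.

12.0%

δ_mix = f_A·δ_A + (1 − f_A)·δ_B  ⇒  f_A = (δ_mix − δ_B)/(δ_A − δ_B)
f_A = (-44.58 − (-50.11)) / (-3.89 − (-50.11))
f_A = 5.53 / 46.22 = 0.1196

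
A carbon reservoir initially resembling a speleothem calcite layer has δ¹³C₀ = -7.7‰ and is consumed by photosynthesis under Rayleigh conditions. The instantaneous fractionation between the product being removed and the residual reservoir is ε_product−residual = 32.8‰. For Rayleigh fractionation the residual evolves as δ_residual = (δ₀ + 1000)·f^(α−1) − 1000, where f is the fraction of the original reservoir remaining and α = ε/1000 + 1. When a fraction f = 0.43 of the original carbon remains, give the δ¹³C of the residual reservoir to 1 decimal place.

Rayleigh residual: δ_res = (δ₀ + 1000)·f^(α−1) − 1000
α = ε/1000 + 1 = 1.03280, so α − 1 = 0.03280
f^(α−1) = 0.43^(0.03280) = 0.972697
δ_res = (-7.7 + 1000) × 0.972697 − 1000 = 965.208 − 1000 = -34.79‰

-34.8‰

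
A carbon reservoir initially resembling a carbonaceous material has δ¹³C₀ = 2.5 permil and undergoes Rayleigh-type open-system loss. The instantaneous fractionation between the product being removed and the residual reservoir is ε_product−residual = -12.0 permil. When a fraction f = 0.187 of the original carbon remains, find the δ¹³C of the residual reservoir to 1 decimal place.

Rayleigh residual: δ_res = (δ₀ + 1000)·f^(α−1) − 1000
α = ε/1000 + 1 = 0.98800, so α − 1 = -0.01200
f^(α−1) = 0.187^(-0.01200) = 1.020324
δ_res = (2.5 + 1000) × 1.020324 − 1000 = 1022.874 − 1000 = 22.87 permil

22.9 permil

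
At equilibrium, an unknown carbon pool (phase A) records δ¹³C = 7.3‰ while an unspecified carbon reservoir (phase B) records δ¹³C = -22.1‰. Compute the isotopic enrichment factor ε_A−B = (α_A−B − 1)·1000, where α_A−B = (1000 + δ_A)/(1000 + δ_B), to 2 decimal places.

30.06‰

α_A−B = (1000 + 7.3) / (1000 + -22.1) = 1007.3 / 977.9 = 1.030064
ε_A−B = (1.030064 − 1) × 1000 = 30.064‰
(The approximation ε ≈ δ_A − δ_B would give 29.4‰.)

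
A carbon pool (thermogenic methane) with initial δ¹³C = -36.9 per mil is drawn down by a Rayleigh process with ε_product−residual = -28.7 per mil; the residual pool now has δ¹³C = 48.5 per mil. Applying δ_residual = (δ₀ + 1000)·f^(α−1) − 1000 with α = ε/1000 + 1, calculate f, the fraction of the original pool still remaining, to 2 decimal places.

α − 1 = ε/1000 = -0.0287
(δ_res + 1000)/(δ₀ + 1000) = (48.5 + 1000)/(-36.9 + 1000) = 1048.5/963.1 = 1.088672
f = 1.088672^(1/-0.0287) = exp(ln(1.088672)/-0.0287) = exp(0.08496/-0.0287)
f = exp(-2.9602) = 0.0518

0.05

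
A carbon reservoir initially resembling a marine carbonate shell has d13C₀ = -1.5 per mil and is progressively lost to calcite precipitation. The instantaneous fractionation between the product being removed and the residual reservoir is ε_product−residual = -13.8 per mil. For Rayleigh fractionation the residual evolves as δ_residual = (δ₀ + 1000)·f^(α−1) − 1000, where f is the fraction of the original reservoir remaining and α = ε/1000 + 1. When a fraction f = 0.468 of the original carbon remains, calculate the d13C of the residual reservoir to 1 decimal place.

9.0 per mil

Rayleigh residual: δ_res = (δ₀ + 1000)·f^(α−1) − 1000
α = ε/1000 + 1 = 0.98620, so α − 1 = -0.01380
f^(α−1) = 0.468^(-0.01380) = 1.010533
δ_res = (-1.5 + 1000) × 1.010533 − 1000 = 1009.017 − 1000 = 9.02 per mil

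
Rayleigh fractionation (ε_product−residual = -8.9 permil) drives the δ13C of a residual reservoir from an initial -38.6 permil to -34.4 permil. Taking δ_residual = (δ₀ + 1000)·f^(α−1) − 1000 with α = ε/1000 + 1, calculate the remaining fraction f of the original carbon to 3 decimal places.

α − 1 = ε/1000 = -0.0089
(δ_res + 1000)/(δ₀ + 1000) = (-34.4 + 1000)/(-38.6 + 1000) = 965.6/961.4 = 1.004369
f = 1.004369^(1/-0.0089) = exp(ln(1.004369)/-0.0089) = exp(0.00436/-0.0089)
f = exp(-0.4898) = 0.6128

0.613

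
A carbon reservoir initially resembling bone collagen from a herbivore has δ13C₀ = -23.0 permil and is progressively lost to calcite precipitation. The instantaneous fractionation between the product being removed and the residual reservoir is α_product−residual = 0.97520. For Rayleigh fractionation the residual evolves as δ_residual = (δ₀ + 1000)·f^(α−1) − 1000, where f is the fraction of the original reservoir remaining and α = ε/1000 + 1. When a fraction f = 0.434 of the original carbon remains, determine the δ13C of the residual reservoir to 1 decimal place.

-2.6 permil

Rayleigh residual: δ_res = (δ₀ + 1000)·f^(α−1) − 1000
α − 1 = -0.02480
f^(α−1) = 0.434^(-0.02480) = 1.020917
δ_res = (-23.0 + 1000) × 1.020917 − 1000 = 997.435 − 1000 = -2.56 permil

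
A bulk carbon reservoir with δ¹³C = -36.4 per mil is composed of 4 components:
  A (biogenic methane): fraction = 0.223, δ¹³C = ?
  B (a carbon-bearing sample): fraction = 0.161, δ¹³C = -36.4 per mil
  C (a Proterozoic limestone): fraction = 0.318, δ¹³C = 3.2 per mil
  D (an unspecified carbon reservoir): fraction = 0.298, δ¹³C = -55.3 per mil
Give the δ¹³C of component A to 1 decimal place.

-67.6 per mil

Isotope mass balance: δ_bulk = Σ fᵢ·δᵢ.
-36.4 = 0.223×δ_A + 0.161×(-36.4) + 0.318×(3.2) + 0.298×(-55.3)
0.223·δ_A = -36.4 − (-21.322) = -15.078
δ_A = -15.078 / 0.223 = -67.61 per mil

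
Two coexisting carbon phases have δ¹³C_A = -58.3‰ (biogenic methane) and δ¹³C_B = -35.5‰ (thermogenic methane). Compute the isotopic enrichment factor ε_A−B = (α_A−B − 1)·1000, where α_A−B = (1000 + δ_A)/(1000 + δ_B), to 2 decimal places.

-23.64‰

α_A−B = (1000 + -58.3) / (1000 + -35.5) = 941.7 / 964.5 = 0.976361
ε_A−B = (0.976361 − 1) × 1000 = -23.639‰
(The approximation ε ≈ δ_A − δ_B would give -22.8‰.)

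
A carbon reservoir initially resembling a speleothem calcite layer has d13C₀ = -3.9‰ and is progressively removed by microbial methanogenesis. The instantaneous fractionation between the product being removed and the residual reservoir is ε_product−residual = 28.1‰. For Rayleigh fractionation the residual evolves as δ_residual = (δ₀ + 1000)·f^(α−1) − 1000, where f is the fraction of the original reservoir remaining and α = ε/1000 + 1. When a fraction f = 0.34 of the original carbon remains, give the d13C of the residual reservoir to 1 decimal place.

-33.6‰

Rayleigh residual: δ_res = (δ₀ + 1000)·f^(α−1) − 1000
α = ε/1000 + 1 = 1.02810, so α − 1 = 0.02810
f^(α−1) = 0.34^(0.02810) = 0.970140
δ_res = (-3.9 + 1000) × 0.970140 − 1000 = 966.357 − 1000 = -33.64‰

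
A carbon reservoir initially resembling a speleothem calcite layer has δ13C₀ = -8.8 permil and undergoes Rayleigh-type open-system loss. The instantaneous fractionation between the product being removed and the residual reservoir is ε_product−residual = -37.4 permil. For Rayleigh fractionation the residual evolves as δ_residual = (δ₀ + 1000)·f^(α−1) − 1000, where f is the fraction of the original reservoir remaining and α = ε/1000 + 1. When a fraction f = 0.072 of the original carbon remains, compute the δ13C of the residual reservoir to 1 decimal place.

93.7 permil

Rayleigh residual: δ_res = (δ₀ + 1000)·f^(α−1) − 1000
α = ε/1000 + 1 = 0.96260, so α − 1 = -0.03740
f^(α−1) = 0.072^(-0.03740) = 1.103407
δ_res = (-8.8 + 1000) × 1.103407 − 1000 = 1093.697 − 1000 = 93.70 permil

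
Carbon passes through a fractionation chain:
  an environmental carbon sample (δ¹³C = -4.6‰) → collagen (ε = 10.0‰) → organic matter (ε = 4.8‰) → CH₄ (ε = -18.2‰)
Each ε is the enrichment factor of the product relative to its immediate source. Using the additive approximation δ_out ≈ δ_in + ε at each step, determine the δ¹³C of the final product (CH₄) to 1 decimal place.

step 1: δ ≈ -4.6 + (10.0) = 5.4‰
step 2: δ ≈ 5.4 + (4.8) = 10.2‰
step 3: δ ≈ 10.2 + (-18.2) = -8.0‰

-8.0‰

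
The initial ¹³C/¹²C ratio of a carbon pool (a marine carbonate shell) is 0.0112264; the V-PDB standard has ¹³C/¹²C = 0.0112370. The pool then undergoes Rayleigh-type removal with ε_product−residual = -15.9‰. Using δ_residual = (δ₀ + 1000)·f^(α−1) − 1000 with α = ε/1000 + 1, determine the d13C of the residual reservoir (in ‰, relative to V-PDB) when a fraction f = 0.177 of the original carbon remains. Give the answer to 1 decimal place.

26.9‰

δ₀ = (0.0112264/0.0112370 − 1)×1000 = (0.999057 − 1)×1000 = -0.943‰
α − 1 = ε/1000 = -0.0159
f^(α−1) = 0.177^(-0.0159) = 1.027915
δ_res = (-0.943 + 1000) × 1.027915 − 1000 = 1026.945 − 1000 = 26.95‰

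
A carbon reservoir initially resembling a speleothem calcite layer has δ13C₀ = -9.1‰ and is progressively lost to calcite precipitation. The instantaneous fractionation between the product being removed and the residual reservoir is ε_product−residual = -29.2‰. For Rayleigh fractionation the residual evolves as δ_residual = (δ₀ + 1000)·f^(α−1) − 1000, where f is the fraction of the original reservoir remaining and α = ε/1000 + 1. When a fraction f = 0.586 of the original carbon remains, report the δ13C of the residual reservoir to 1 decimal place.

6.5‰

Rayleigh residual: δ_res = (δ₀ + 1000)·f^(α−1) − 1000
α = ε/1000 + 1 = 0.97080, so α − 1 = -0.02920
f^(α−1) = 0.586^(-0.02920) = 1.015728
δ_res = (-9.1 + 1000) × 1.015728 − 1000 = 1006.485 − 1000 = 6.48‰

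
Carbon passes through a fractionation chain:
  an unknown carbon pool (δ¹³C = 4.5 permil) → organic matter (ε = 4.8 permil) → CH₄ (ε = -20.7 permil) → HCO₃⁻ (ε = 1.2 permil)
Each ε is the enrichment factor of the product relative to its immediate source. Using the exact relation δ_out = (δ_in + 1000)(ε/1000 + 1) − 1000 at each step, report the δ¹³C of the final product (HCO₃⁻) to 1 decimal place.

step 1: δ = (4.50 + 1000)·(4.8/1000 + 1) − 1000 = 9.32 permil
step 2: δ = (9.32 + 1000)·(-20.7/1000 + 1) − 1000 = -11.57 permil
step 3: δ = (-11.57 + 1000)·(1.2/1000 + 1) − 1000 = -10.39 permil

-10.4 permil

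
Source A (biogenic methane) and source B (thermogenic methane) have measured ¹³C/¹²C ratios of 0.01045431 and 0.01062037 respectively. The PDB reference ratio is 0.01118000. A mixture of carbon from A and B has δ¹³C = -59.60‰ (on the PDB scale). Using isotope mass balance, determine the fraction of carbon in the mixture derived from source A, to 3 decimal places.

δ_A = (0.01045431/0.01118000 − 1)×1000 = (0.935090 − 1)×1000 = -64.910‰
δ_B = (0.01062037/0.01118000 − 1)×1000 = (0.949944 − 1)×1000 = -50.056‰
f_A = (δ_mix − δ_B)/(δ_A − δ_B) = (-59.60 − (-50.056))/(-64.910 − (-50.056))
f_A = -9.544 / -14.853 = 0.6425

0.643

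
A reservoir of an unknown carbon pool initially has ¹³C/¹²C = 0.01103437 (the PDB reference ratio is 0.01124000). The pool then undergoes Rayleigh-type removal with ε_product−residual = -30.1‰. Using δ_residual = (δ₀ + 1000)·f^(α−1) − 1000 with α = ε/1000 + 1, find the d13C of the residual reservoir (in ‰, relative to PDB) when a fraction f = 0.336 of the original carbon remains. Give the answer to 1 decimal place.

14.5‰

δ₀ = (0.01103437/0.01124000 − 1)×1000 = (0.981706 − 1)×1000 = -18.294‰
α − 1 = ε/1000 = -0.0301
f^(α−1) = 0.336^(-0.0301) = 1.033373
δ_res = (-18.294 + 1000) × 1.033373 − 1000 = 1014.468 − 1000 = 14.47‰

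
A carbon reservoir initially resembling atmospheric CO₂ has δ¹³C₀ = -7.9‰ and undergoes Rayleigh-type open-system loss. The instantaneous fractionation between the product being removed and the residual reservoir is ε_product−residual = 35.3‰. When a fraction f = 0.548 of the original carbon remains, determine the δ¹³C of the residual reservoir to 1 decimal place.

-28.7‰

Rayleigh residual: δ_res = (δ₀ + 1000)·f^(α−1) − 1000
α = ε/1000 + 1 = 1.03530, so α − 1 = 0.03530
f^(α−1) = 0.548^(0.03530) = 0.978992
δ_res = (-7.9 + 1000) × 0.978992 − 1000 = 971.258 − 1000 = -28.74‰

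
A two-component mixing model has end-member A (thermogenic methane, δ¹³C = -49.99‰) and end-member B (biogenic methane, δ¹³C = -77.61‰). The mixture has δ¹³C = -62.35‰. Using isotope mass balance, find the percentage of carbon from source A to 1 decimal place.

55.2%

δ_mix = f_A·δ_A + (1 − f_A)·δ_B  ⇒  f_A = (δ_mix − δ_B)/(δ_A − δ_B)
f_A = (-62.35 − (-77.61)) / (-49.99 − (-77.61))
f_A = 15.26 / 27.62 = 0.5525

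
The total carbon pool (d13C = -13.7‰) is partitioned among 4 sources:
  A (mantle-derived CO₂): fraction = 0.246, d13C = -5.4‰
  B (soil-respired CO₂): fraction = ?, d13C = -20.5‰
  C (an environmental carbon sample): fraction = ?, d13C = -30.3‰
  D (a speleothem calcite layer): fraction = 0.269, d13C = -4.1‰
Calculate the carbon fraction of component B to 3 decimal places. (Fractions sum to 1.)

Let f_B and f_C be the unknown fractions; fractions sum to 1 so f_B + f_C = 0.485.
Mass balance: Σ fᵢ·δᵢ = δ_bulk ⇒ f_B·(-20.5) + f_C·(-30.3) = -13.7 − (-2.431) = -11.269
Substitute f_C = 0.485 − f_B:
f_B·(-20.5 − -30.3) = -11.269 − 0.485×(-30.3) = 3.427
f_B = 3.427 / 9.8 = 0.3497

0.350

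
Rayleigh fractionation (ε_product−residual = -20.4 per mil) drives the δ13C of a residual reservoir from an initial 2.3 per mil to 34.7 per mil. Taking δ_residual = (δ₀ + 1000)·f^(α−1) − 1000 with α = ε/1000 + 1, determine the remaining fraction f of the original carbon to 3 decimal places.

α − 1 = ε/1000 = -0.0204
(δ_res + 1000)/(δ₀ + 1000) = (34.7 + 1000)/(2.3 + 1000) = 1034.7/1002.3 = 1.032326
f = 1.032326^(1/-0.0204) = exp(ln(1.032326)/-0.0204) = exp(0.03181/-0.0204)
f = exp(-1.5595) = 0.2102

0.210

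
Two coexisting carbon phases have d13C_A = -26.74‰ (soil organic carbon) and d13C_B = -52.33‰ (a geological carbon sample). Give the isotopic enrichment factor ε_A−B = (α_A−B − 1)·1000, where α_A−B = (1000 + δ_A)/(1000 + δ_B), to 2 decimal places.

27.00‰

α_A−B = (1000 + -26.74) / (1000 + -52.33) = 973.26 / 947.67 = 1.027003
ε_A−B = (1.027003 − 1) × 1000 = 27.003‰
(The approximation ε ≈ δ_A − δ_B would give 25.59‰.)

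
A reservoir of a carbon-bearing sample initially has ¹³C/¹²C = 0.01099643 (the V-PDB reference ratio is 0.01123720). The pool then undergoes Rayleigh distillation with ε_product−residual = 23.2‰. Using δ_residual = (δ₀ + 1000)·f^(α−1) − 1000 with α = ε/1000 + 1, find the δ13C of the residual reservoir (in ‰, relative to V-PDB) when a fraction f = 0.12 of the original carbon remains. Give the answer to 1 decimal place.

δ₀ = (0.01099643/0.01123720 − 1)×1000 = (0.978574 − 1)×1000 = -21.426‰
α − 1 = ε/1000 = 0.0232
f^(α−1) = 0.12^(0.0232) = 0.952000
δ_res = (-21.426 + 1000) × 0.952000 − 1000 = 931.602 − 1000 = -68.40‰

-68.4‰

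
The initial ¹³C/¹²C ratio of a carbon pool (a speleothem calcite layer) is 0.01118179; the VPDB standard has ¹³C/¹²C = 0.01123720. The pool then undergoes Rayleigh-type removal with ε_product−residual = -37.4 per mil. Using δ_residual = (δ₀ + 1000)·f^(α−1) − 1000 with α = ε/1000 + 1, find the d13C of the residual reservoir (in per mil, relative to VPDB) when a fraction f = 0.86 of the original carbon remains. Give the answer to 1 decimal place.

δ₀ = (0.01118179/0.01123720 − 1)×1000 = (0.995069 − 1)×1000 = -4.931 per mil
α − 1 = ε/1000 = -0.0374
f^(α−1) = 0.86^(-0.0374) = 1.005657
δ_res = (-4.931 + 1000) × 1.005657 − 1000 = 1000.698 − 1000 = 0.70 per mil

0.7 per mil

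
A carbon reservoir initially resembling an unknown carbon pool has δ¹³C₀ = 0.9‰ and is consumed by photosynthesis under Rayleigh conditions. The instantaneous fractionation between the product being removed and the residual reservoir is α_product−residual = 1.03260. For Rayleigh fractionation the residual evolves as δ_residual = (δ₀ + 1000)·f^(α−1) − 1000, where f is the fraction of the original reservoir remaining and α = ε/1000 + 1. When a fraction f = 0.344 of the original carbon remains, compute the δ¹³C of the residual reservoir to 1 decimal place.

-33.3‰

Rayleigh residual: δ_res = (δ₀ + 1000)·f^(α−1) − 1000
α − 1 = 0.03260
f^(α−1) = 0.344^(0.03260) = 0.965810
δ_res = (0.9 + 1000) × 0.965810 − 1000 = 966.679 − 1000 = -33.32‰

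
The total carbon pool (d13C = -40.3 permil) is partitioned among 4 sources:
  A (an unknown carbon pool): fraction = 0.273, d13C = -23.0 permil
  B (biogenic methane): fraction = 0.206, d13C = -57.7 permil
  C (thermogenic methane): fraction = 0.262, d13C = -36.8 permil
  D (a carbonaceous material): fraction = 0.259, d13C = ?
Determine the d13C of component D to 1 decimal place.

Isotope mass balance: δ_bulk = Σ fᵢ·δᵢ.
-40.3 = 0.273×(-23.0) + 0.206×(-57.7) + 0.262×(-36.8) + 0.259×δ_D
0.259·δ_D = -40.3 − (-27.807) = -12.493
δ_D = -12.493 / 0.259 = -48.24 permil

-48.2 permil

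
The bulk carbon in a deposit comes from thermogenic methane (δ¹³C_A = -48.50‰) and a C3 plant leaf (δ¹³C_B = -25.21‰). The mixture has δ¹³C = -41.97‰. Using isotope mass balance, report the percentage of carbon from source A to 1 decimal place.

72.0%

δ_mix = f_A·δ_A + (1 − f_A)·δ_B  ⇒  f_A = (δ_mix − δ_B)/(δ_A − δ_B)
f_A = (-41.97 − (-25.21)) / (-48.50 − (-25.21))
f_A = -16.76 / -23.29 = 0.7196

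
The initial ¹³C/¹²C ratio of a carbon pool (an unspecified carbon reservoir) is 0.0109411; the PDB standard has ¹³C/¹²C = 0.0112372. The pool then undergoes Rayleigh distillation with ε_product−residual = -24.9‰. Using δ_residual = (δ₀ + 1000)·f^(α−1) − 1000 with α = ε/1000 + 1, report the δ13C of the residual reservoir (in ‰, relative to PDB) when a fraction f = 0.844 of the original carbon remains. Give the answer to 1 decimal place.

-22.2‰

δ₀ = (0.0109411/0.0112372 − 1)×1000 = (0.973650 − 1)×1000 = -26.350‰
α − 1 = ε/1000 = -0.0249
f^(α−1) = 0.844^(-0.0249) = 1.004232
δ_res = (-26.350 + 1000) × 1.004232 − 1000 = 977.771 − 1000 = -22.23‰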